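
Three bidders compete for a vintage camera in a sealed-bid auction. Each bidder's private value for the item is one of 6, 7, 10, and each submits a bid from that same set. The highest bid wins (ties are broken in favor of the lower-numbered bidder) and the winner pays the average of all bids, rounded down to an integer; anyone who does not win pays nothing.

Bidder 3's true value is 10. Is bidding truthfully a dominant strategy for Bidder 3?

No

Consider the case where Bidder 1 bids 6 and Bidder 2 bids 6.
Truthful bid 10: wins, pays 7, utility 10 - 7 = 3.
Bid 7 instead: wins, pays 6, utility 10 - 6 = 4.
Since 4 > 3, bidding 7 is strictly better here, so truthful bidding is not dominant.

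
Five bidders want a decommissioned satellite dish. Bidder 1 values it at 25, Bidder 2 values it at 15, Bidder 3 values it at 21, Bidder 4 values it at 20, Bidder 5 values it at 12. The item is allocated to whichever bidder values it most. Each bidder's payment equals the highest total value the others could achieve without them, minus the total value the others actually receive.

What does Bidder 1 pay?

Bidder 1 has the highest value and receives the item.
Without Bidder 1, the item would go to the next-highest value, 21, so the others could achieve 21.
With Bidder 1 present and winning, the others receive nothing, so their total is 0.
Payment = 21 - 0 = 21.

21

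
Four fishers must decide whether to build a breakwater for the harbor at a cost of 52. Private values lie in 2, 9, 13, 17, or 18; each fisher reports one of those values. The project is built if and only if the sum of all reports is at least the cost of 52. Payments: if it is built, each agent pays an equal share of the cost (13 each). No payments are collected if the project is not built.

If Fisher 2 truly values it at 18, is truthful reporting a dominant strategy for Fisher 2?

Check each profile of the others' reports and compare truth against every alternative report.
Others report (2, 17, 17): truth gives 5, best alternative gives 5.
Others report (2, 17, 18): truth gives 5, best alternative gives 5.
Others report (2, 18, 17): truth gives 5, best alternative gives 5.
Others report (2, 18, 18): truth gives 5, best alternative gives 5.
Others report (9, 9, 17): truth gives 5, best alternative gives 5.
Others report (9, 9, 18): truth gives 5, best alternative gives 5.
(Remaining 119 profiles checked similarly; truth is weakly best in each.)
In every case the truthful report is at least as good as any alternative, so it is a dominant strategy.

Yes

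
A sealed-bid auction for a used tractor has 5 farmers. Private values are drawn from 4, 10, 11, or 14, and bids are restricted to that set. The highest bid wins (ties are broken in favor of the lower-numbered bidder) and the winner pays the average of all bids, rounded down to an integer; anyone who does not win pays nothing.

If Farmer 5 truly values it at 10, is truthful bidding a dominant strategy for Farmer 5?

No

Consider the case where Farmer 1 bids 4, Farmer 2 bids 4, Farmer 3 bids 4 and Farmer 4 bids 10.
Truthful bid 10: loses, pays 0, utility 0.
Bid 11 instead: wins, pays 6, utility 10 - 6 = 4.
Since 4 > 0, bidding 11 is strictly better here, so truthful bidding is not dominant.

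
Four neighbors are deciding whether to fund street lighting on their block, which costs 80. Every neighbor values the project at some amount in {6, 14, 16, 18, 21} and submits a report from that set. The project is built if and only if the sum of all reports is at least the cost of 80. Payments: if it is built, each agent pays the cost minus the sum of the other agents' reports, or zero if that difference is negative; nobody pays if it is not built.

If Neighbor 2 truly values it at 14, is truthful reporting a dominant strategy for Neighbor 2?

Yes

Check each profile of the others' reports and compare truth against every alternative report.
Others report (6, 6, 6): truth gives 0, best alternative gives 0.
Others report (6, 6, 14): truth gives 0, best alternative gives 0.
Others report (6, 6, 16): truth gives 0, best alternative gives 0.
Others report (6, 6, 18): truth gives 0, best alternative gives 0.
Others report (6, 6, 21): truth gives 0, best alternative gives 0.
Others report (6, 14, 6): truth gives 0, best alternative gives 0.
(Remaining 119 profiles checked similarly; truth is weakly best in each.)
In every case the truthful report is at least as good as any alternative, so it is a dominant strategy.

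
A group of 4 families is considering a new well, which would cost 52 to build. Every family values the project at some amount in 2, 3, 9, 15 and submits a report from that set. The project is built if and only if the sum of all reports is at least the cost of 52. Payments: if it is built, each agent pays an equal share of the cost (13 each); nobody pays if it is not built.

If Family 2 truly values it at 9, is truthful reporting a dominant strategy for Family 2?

Consider the case where Family 1 reports 15, Family 3 reports 15 and Family 4 reports 15.
Truthful report 9: project built, pays 13, utility 9 - 13 = -4.
Report 2 instead: project not built, utility 0.
Since 0 > -4, reporting 2 is strictly better here, so truthful reporting is not dominant.

No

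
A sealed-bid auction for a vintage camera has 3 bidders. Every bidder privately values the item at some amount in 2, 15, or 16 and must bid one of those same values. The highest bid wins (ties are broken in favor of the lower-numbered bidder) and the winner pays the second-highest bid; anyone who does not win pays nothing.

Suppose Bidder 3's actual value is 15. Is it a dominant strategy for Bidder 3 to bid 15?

Yes

Check each profile of the others' bids and compare truth against every alternative bid.
Others bid (2, 2): truth gives 13, best alternative gives 13.
Others bid (2, 15): truth gives 0, best alternative gives 0.
Others bid (2, 16): truth gives 0, best alternative gives 0.
Others bid (15, 2): truth gives 0, best alternative gives 0.
Others bid (15, 15): truth gives 0, best alternative gives 0.
Others bid (15, 16): truth gives 0, best alternative gives 0.
(Remaining 3 profiles checked similarly; truth is weakly best in each.)
In every case the truthful bid is at least as good as any alternative, so it is a dominant strategy.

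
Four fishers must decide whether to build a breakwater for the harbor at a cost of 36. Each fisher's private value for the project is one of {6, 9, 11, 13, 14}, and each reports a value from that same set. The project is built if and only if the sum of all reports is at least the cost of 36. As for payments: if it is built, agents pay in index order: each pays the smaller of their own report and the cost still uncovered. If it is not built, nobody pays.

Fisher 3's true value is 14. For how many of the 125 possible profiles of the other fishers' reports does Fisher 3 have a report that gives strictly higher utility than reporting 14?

121

Others report (6, 6, 11): truth gives 0; report 13 gives 1 > 0. Violating.
Others report (6, 6, 13): truth gives 0; report 11 gives 3 > 0. Violating.
Others report (6, 6, 14): truth gives 0; report 11 gives 3 > 0. Violating.
Others report (6, 9, 9): truth gives 0; report 13 gives 1 > 0. Violating.
Others report (6, 6, 6): truth gives 0; no alternative beats it.
Others report (6, 6, 9): truth gives 0; no alternative beats it.
(Checking all 125 profiles: 121 have a profitable deviation, 4 do not.)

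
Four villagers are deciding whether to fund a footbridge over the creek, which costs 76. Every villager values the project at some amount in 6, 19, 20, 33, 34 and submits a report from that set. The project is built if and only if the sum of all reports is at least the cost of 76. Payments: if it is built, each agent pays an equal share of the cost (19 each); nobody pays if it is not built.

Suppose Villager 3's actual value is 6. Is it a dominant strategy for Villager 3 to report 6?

Yes

Check each profile of the others' reports and compare truth against every alternative report.
Others report (6, 19, 33): truth gives 0, best alternative gives -13.
Others report (6, 19, 34): truth gives 0, best alternative gives -13.
Others report (6, 20, 33): truth gives 0, best alternative gives -13.
Others report (6, 20, 34): truth gives 0, best alternative gives -13.
Others report (6, 33, 19): truth gives 0, best alternative gives -13.
Others report (6, 33, 20): truth gives 0, best alternative gives -13.
(Remaining 119 profiles checked similarly; truth is weakly best in each.)
In every case the truthful report is at least as good as any alternative, so it is a dominant strategy.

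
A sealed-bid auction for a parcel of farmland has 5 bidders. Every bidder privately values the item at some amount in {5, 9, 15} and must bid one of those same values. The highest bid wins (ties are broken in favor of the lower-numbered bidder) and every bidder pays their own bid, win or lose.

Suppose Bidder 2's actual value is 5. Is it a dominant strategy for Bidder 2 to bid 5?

No

Consider the case where Bidder 1 bids 5, Bidder 3 bids 5, Bidder 4 bids 5 and Bidder 5 bids 5.
Truthful bid 5: loses but pays 5, utility -5.
Bid 9 instead: wins, pays 9, utility 5 - 9 = -4.
Since -4 > -5, bidding 9 is strictly better here, so truthful bidding is not dominant.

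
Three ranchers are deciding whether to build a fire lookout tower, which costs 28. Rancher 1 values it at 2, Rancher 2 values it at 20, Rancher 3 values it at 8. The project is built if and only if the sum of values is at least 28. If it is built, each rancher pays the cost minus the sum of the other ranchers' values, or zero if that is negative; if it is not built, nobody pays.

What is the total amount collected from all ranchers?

Total value 30 ≥ cost 28, so it is built.
Rancher 1: others sum to 28; max(0, 28 - 28) = 0.
Rancher 2: others sum to 10; max(0, 28 - 10) = 18.
Rancher 3: others sum to 22; max(0, 28 - 22) = 6.
Total collected = 0 + 18 + 6 = 24.

24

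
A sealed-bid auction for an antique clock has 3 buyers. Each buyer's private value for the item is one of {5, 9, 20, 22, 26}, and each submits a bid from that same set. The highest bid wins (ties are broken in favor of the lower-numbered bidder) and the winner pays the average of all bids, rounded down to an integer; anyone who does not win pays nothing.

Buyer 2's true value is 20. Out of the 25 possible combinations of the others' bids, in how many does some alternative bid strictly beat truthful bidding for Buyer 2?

9

Others bid (5, 5): truth gives 10; bid 9 gives 14 > 10. Violating.
Others bid (5, 9): truth gives 9; bid 9 gives 13 > 9. Violating.
Others bid (5, 22): truth gives 0; bid 22 gives 4 > 0. Violating.
Others bid (5, 26): truth gives 0; bid 26 gives 1 > 0. Violating.
Others bid (5, 20): truth gives 5; no alternative beats it.
Others bid (9, 5): truth gives 9; no alternative beats it.
(Checking all 25 profiles: 9 have a profitable deviation, 16 do not.)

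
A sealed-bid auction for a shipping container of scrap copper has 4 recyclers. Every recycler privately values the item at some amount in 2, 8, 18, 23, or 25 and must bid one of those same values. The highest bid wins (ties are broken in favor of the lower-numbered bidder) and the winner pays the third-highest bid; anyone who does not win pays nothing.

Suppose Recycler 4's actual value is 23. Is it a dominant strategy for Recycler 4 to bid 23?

Consider the case where Recycler 1 bids 2, Recycler 2 bids 2 and Recycler 3 bids 23.
Truthful bid 23: loses, pays 0, utility 0.
Bid 25 instead: wins, pays 2, utility 23 - 2 = 21.
Since 21 > 0, bidding 25 is strictly better here, so truthful bidding is not dominant.

No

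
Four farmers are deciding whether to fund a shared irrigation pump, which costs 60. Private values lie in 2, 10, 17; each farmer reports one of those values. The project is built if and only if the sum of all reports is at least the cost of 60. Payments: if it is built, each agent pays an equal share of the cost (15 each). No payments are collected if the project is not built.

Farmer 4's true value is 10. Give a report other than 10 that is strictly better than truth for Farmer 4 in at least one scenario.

2

Suppose Farmer 1 reports 17, Farmer 2 reports 17 and Farmer 3 reports 17.
Report 10: project built, pays 15, utility 10 - 15 = -5.
Report 2: project not built, utility 0.
So reporting 2 beats truth here (0 > -5).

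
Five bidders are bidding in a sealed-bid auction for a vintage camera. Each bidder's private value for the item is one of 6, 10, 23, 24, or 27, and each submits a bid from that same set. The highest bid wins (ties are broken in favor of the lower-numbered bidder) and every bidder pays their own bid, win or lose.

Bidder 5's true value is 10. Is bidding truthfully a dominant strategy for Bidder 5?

Consider the case where Bidder 1 bids 6, Bidder 2 bids 6, Bidder 3 bids 6 and Bidder 4 bids 10.
Truthful bid 10: loses but pays 10, utility -10.
Bid 6 instead: loses but pays 6, utility -6.
Since -6 > -10, bidding 6 is strictly better here, so truthful bidding is not dominant.

No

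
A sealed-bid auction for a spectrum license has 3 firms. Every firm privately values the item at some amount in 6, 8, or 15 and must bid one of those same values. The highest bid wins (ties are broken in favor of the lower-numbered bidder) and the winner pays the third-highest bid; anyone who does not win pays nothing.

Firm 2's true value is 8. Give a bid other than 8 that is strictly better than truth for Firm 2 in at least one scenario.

15

Suppose Firm 1 bids 6 and Firm 3 bids 15.
Bid 8: loses, pays 0, utility 0.
Bid 15: wins, pays 6, utility 8 - 6 = 2.
So bidding 15 beats truth here (2 > 0).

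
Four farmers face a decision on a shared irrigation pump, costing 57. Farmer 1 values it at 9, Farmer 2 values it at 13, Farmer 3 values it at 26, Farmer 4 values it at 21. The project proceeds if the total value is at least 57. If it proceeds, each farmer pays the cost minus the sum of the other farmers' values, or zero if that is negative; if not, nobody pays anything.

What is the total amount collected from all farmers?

Total value 69 ≥ cost 57, so it is built.
Farmer 1: others sum to 60; max(0, 57 - 60) = 0.
Farmer 2: others sum to 56; max(0, 57 - 56) = 1.
Farmer 3: others sum to 43; max(0, 57 - 43) = 14.
Farmer 4: others sum to 48; max(0, 57 - 48) = 9.
Total collected = 0 + 1 + 14 + 9 = 24.

24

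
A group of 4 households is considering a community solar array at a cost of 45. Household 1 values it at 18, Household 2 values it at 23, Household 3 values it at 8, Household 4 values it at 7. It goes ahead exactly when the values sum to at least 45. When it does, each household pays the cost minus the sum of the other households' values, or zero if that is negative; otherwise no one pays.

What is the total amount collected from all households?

19

Total value 56 ≥ cost 45, so it is built.
Household 1: others sum to 38; max(0, 45 - 38) = 7.
Household 2: others sum to 33; max(0, 45 - 33) = 12.
Household 3: others sum to 48; max(0, 45 - 48) = 0.
Household 4: others sum to 49; max(0, 45 - 49) = 0.
Total collected = 7 + 12 + 0 + 0 = 19.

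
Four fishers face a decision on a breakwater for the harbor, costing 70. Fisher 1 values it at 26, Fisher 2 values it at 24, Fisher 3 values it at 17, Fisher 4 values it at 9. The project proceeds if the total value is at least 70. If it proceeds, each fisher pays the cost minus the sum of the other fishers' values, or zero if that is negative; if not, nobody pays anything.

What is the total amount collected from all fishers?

52

Total value 76 ≥ cost 70, so it is built.
Fisher 1: others sum to 50; max(0, 70 - 50) = 20.
Fisher 2: others sum to 52; max(0, 70 - 52) = 18.
Fisher 3: others sum to 59; max(0, 70 - 59) = 11.
Fisher 4: others sum to 67; max(0, 70 - 67) = 3.
Total collected = 20 + 18 + 11 + 3 = 52.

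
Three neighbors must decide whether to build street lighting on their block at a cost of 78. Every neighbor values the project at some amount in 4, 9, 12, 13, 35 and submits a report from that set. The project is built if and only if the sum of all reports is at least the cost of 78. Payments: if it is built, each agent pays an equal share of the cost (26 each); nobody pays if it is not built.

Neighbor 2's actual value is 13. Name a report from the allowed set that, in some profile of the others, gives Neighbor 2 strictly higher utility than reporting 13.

Suppose Neighbor 1 reports 35 and Neighbor 3 reports 35.
Report 13: project built, pays 26, utility 13 - 26 = -13.
Report 4: project not built, utility 0.
So reporting 4 beats truth here (0 > -13).

4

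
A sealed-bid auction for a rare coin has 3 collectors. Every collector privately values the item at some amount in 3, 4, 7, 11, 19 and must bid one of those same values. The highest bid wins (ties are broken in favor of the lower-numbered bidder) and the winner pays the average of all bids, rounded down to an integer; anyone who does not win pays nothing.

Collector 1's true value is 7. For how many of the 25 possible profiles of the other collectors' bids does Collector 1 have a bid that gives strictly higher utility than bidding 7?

4

Others bid (3, 3): truth gives 3; bid 3 gives 4 > 3. Violating.
Others bid (3, 4): truth gives 3; bid 4 gives 4 > 3. Violating.
Others bid (4, 3): truth gives 3; bid 4 gives 4 > 3. Violating.
Others bid (4, 4): truth gives 2; bid 4 gives 3 > 2. Violating.
Others bid (3, 7): truth gives 2; no alternative beats it.
Others bid (3, 11): truth gives 0; no alternative beats it.
(Checking all 25 profiles: 4 have a profitable deviation, 21 do not.)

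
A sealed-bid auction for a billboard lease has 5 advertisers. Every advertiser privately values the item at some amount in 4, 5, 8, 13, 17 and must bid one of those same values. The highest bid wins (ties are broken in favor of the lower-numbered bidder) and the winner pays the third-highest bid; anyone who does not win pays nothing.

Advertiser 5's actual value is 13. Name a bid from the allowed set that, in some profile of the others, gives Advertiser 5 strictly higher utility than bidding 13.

Suppose Advertiser 1 bids 4, Advertiser 2 bids 4, Advertiser 3 bids 4 and Advertiser 4 bids 13.
Bid 13: loses, pays 0, utility 0.
Bid 17: wins, pays 4, utility 13 - 4 = 9.
So bidding 17 beats truth here (9 > 0).

17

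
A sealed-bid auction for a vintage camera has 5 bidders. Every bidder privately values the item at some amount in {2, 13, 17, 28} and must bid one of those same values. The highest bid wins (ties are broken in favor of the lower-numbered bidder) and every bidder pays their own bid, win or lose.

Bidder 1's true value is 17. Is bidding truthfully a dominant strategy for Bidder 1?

Consider the case where Bidder 2 bids 2, Bidder 3 bids 2, Bidder 4 bids 2 and Bidder 5 bids 2.
Truthful bid 17: wins, pays 17, utility 17 - 17 = 0.
Bid 2 instead: wins, pays 2, utility 17 - 2 = 15.
Since 15 > 0, bidding 2 is strictly better here, so truthful bidding is not dominant.

No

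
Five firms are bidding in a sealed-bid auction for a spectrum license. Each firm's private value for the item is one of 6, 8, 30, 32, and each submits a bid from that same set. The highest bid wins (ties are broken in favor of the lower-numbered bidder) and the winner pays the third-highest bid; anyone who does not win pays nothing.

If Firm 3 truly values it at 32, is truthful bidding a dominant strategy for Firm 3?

Check each profile of the others' bids and compare truth against every alternative bid.
Others bid (6, 6, 6, 32): truth gives 26, best alternative gives 0.
Others bid (6, 6, 32, 6): truth gives 26, best alternative gives 0.
Others bid (6, 30, 6, 6): truth gives 26, best alternative gives 0.
Others bid (30, 6, 6, 6): truth gives 26, best alternative gives 0.
Others bid (6, 6, 8, 32): truth gives 24, best alternative gives 0.
Others bid (6, 6, 32, 8): truth gives 24, best alternative gives 0.
(Remaining 250 profiles checked similarly; truth is weakly best in each.)
In every case the truthful bid is at least as good as any alternative, so it is a dominant strategy.

Yes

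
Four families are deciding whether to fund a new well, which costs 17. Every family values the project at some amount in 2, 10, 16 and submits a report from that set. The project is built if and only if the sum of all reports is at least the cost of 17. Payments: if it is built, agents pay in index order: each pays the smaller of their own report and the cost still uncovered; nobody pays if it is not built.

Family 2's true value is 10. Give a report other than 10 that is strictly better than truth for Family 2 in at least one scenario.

2

Suppose Family 1 reports 2, Family 3 reports 2 and Family 4 reports 16.
Report 10: project built, pays 10, utility 10 - 10 = 0.
Report 2: project built, pays 2, utility 10 - 2 = 8.
So reporting 2 beats truth here (8 > 0).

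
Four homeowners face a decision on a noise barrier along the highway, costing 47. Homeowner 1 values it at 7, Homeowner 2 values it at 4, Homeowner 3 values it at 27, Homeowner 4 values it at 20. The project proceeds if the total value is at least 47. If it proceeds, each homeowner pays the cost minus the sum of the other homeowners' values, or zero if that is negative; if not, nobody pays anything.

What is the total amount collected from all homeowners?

Total value 58 ≥ cost 47, so it is built.
Homeowner 1: others sum to 51; max(0, 47 - 51) = 0.
Homeowner 2: others sum to 54; max(0, 47 - 54) = 0.
Homeowner 3: others sum to 31; max(0, 47 - 31) = 16.
Homeowner 4: others sum to 38; max(0, 47 - 38) = 9.
Total collected = 0 + 0 + 16 + 9 = 25.

25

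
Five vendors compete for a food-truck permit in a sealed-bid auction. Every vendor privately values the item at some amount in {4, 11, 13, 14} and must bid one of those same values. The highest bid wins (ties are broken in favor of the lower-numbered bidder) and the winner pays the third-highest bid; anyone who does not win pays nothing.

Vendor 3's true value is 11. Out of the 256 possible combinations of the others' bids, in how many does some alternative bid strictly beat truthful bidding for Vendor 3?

8

Others bid (4, 4, 4, 13): truth gives 0; bid 13 gives 7 > 0. Violating.
Others bid (4, 4, 4, 14): truth gives 0; bid 14 gives 7 > 0. Violating.
Others bid (4, 4, 13, 4): truth gives 0; bid 13 gives 7 > 0. Violating.
Others bid (4, 4, 14, 4): truth gives 0; bid 14 gives 7 > 0. Violating.
Others bid (4, 4, 4, 4): truth gives 7; no alternative beats it.
Others bid (4, 4, 4, 11): truth gives 7; no alternative beats it.
(Checking all 256 profiles: 8 have a profitable deviation, 248 do not.)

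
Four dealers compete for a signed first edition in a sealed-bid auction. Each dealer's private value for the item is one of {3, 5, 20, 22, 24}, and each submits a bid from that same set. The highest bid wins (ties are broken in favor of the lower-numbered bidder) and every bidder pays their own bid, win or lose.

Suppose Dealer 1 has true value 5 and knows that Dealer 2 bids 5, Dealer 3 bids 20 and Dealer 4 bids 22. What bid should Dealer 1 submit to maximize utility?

Bid 3: loses but pays 3, utility -3.
Bid 5: loses but pays 5, utility -5.
Bid 20: loses but pays 20, utility -20.
Bid 22: wins, pays 22, utility 5 - 22 = -17.
Bid 24: wins, pays 24, utility 5 - 24 = -19.
The best choice is 3 with utility -3.

3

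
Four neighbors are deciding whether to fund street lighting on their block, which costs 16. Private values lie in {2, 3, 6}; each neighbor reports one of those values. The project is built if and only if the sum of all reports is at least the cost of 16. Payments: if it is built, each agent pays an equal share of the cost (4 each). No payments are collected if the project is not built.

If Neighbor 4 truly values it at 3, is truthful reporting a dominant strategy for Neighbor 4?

Yes

Check each profile of the others' reports and compare truth against every alternative report.
Others report (2, 6, 6): truth gives -1, best alternative gives -1.
Others report (3, 6, 6): truth gives -1, best alternative gives -1.
Others report (6, 2, 6): truth gives -1, best alternative gives -1.
Others report (6, 3, 6): truth gives -1, best alternative gives -1.
Others report (6, 6, 2): truth gives -1, best alternative gives -1.
Others report (6, 6, 3): truth gives -1, best alternative gives -1.
(Remaining 21 profiles checked similarly; truth is weakly best in each.)
In every case the truthful report is at least as good as any alternative, so it is a dominant strategy.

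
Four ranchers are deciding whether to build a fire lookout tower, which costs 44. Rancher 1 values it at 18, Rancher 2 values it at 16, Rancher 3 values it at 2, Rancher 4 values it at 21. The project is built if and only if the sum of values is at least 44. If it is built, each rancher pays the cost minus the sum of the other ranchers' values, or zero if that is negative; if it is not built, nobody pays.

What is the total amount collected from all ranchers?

16

Total value 57 ≥ cost 44, so it is built.
Rancher 1: others sum to 39; max(0, 44 - 39) = 5.
Rancher 2: others sum to 41; max(0, 44 - 41) = 3.
Rancher 3: others sum to 55; max(0, 44 - 55) = 0.
Rancher 4: others sum to 36; max(0, 44 - 36) = 8.
Total collected = 5 + 3 + 0 + 8 = 16.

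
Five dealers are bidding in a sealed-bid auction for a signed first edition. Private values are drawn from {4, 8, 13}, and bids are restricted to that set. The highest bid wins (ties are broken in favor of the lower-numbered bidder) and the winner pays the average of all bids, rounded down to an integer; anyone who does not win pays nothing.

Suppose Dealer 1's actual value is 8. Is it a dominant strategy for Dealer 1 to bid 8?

No

Consider the case where Dealer 2 bids 4, Dealer 3 bids 4, Dealer 4 bids 4 and Dealer 5 bids 13.
Truthful bid 8: loses, pays 0, utility 0.
Bid 13 instead: wins, pays 7, utility 8 - 7 = 1.
Since 1 > 0, bidding 13 is strictly better here, so truthful bidding is not dominant.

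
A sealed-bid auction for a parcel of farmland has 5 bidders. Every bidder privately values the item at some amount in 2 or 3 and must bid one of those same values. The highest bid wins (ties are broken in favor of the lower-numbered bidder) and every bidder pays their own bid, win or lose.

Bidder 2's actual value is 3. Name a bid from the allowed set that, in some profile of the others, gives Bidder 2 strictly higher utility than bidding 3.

2

Suppose Bidder 1 bids 3, Bidder 3 bids 2, Bidder 4 bids 2 and Bidder 5 bids 2.
Bid 3: loses but pays 3, utility -3.
Bid 2: loses but pays 2, utility -2.
So bidding 2 beats truth here (-2 > -3).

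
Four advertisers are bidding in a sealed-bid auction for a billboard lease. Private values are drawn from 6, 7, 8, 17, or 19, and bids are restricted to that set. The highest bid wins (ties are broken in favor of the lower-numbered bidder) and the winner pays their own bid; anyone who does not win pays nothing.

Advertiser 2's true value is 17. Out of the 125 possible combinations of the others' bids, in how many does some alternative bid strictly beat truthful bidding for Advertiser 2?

18

Others bid (6, 6, 6): truth gives 0; bid 7 gives 10 > 0. Violating.
Others bid (6, 6, 7): truth gives 0; bid 7 gives 10 > 0. Violating.
Others bid (6, 6, 8): truth gives 0; bid 8 gives 9 > 0. Violating.
Others bid (6, 7, 6): truth gives 0; bid 7 gives 10 > 0. Violating.
Others bid (6, 6, 17): truth gives 0; no alternative beats it.
Others bid (6, 6, 19): truth gives 0; no alternative beats it.
(Checking all 125 profiles: 18 have a profitable deviation, 107 do not.)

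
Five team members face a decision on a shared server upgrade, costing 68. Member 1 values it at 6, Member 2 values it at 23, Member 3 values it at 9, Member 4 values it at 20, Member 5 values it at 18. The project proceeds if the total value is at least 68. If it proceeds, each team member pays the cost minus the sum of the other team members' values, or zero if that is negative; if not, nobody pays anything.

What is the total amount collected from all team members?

Total value 76 ≥ cost 68, so it is built.
Member 1: others sum to 70; max(0, 68 - 70) = 0.
Member 2: others sum to 53; max(0, 68 - 53) = 15.
Member 3: others sum to 67; max(0, 68 - 67) = 1.
Member 4: others sum to 56; max(0, 68 - 56) = 12.
Member 5: others sum to 58; max(0, 68 - 58) = 10.
Total collected = 0 + 15 + 1 + 12 + 10 = 38.

38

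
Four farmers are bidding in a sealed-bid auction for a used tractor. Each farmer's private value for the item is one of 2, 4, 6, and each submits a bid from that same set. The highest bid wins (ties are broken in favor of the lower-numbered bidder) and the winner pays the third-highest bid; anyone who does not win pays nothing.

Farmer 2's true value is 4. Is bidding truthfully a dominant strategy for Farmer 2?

No

Consider the case where Farmer 1 bids 2, Farmer 3 bids 2 and Farmer 4 bids 6.
Truthful bid 4: loses, pays 0, utility 0.
Bid 6 instead: wins, pays 2, utility 4 - 2 = 2.
Since 2 > 0, bidding 6 is strictly better here, so truthful bidding is not dominant.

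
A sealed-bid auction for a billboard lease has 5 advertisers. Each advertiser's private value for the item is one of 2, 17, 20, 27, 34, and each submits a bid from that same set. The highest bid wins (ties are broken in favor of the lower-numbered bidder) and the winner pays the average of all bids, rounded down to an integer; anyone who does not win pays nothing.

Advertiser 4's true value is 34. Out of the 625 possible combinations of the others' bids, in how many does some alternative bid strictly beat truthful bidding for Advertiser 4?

Others bid (2, 2, 2, 2): truth gives 26; bid 17 gives 29 > 26. Violating.
Others bid (2, 2, 2, 17): truth gives 23; bid 17 gives 26 > 23. Violating.
Others bid (2, 2, 2, 20): truth gives 22; bid 20 gives 25 > 22. Violating.
Others bid (2, 2, 2, 27): truth gives 21; bid 27 gives 22 > 21. Violating.
Others bid (2, 2, 2, 34): truth gives 20; no alternative beats it.
Others bid (2, 2, 17, 34): truth gives 17; no alternative beats it.
(Checking all 625 profiles: 108 have a profitable deviation, 517 do not.)

108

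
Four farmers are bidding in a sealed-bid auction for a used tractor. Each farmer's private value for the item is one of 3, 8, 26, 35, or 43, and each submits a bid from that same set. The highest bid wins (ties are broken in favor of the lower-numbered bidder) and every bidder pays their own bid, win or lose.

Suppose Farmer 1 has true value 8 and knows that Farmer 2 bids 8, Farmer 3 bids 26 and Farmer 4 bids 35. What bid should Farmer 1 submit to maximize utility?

3

Bid 3: loses but pays 3, utility -3.
Bid 8: loses but pays 8, utility -8.
Bid 26: loses but pays 26, utility -26.
Bid 35: wins, pays 35, utility 8 - 35 = -27.
Bid 43: wins, pays 43, utility 8 - 43 = -35.
The best choice is 3 with utility -3.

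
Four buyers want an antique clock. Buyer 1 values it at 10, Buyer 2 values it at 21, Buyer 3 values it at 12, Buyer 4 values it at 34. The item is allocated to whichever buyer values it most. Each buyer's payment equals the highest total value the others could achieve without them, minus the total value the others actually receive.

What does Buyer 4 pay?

21

Buyer 4 has the highest value and receives the item.
Without Buyer 4, the item would go to the next-highest value, 21, so the others could achieve 21.
With Buyer 4 present and winning, the others receive nothing, so their total is 0.
Payment = 21 - 0 = 21.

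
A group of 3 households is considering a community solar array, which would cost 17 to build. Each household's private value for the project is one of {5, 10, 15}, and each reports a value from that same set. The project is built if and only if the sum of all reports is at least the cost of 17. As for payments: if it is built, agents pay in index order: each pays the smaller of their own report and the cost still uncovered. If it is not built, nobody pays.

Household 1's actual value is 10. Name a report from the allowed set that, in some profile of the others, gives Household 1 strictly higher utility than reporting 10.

Suppose Household 2 reports 5 and Household 3 reports 10.
Report 10: project built, pays 10, utility 10 - 10 = 0.
Report 5: project built, pays 5, utility 10 - 5 = 5.
So reporting 5 beats truth here (5 > 0).

5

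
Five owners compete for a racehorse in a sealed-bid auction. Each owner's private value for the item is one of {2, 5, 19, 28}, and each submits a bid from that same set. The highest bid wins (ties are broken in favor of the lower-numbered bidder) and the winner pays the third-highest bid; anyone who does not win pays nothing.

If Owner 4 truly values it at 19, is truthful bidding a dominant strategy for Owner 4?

No

Consider the case where Owner 1 bids 2, Owner 2 bids 2, Owner 3 bids 2 and Owner 5 bids 28.
Truthful bid 19: loses, pays 0, utility 0.
Bid 28 instead: wins, pays 2, utility 19 - 2 = 17.
Since 17 > 0, bidding 28 is strictly better here, so truthful bidding is not dominant.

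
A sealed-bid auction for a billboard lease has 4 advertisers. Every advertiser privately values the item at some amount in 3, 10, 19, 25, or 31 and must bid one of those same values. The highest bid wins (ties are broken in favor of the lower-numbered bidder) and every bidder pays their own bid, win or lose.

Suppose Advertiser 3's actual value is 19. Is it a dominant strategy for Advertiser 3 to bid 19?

Consider the case where Advertiser 1 bids 3, Advertiser 2 bids 3 and Advertiser 4 bids 3.
Truthful bid 19: wins, pays 19, utility 19 - 19 = 0.
Bid 10 instead: wins, pays 10, utility 19 - 10 = 9.
Since 9 > 0, bidding 10 is strictly better here, so truthful bidding is not dominant.

No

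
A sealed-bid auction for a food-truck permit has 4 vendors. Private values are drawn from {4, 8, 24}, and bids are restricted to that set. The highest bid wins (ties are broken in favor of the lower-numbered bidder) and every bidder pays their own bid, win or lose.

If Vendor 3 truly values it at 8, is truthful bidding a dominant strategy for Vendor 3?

No

Consider the case where Vendor 1 bids 4, Vendor 2 bids 4 and Vendor 4 bids 24.
Truthful bid 8: loses but pays 8, utility -8.
Bid 4 instead: loses but pays 4, utility -4.
Since -4 > -8, bidding 4 is strictly better here, so truthful bidding is not dominant.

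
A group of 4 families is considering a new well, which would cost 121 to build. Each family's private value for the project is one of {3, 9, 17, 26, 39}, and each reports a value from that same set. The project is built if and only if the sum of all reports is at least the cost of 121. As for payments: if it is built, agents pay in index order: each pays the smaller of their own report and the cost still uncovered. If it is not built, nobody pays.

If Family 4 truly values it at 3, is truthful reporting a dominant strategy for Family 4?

Yes

Check each profile of the others' reports and compare truth against every alternative report.
Others report (39, 39, 39): truth gives 0, best alternative gives -1.
Others report (3, 3, 3): truth gives 0, best alternative gives 0.
Others report (3, 3, 9): truth gives 0, best alternative gives 0.
Others report (3, 3, 17): truth gives 0, best alternative gives 0.
Others report (3, 3, 26): truth gives 0, best alternative gives 0.
Others report (3, 3, 39): truth gives 0, best alternative gives 0.
(Remaining 119 profiles checked similarly; truth is weakly best in each.)
In every case the truthful report is at least as good as any alternative, so it is a dominant strategy.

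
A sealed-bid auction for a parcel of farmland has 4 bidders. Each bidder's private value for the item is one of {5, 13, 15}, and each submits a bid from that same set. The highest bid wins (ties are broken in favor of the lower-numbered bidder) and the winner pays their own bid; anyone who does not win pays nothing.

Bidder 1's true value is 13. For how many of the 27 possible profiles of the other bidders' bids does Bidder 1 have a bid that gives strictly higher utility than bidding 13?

Others bid (5, 5, 5): truth gives 0; bid 5 gives 8 > 0. Violating.
Others bid (5, 5, 13): truth gives 0; no alternative beats it.
Others bid (5, 5, 15): truth gives 0; no alternative beats it.
(Checking all 27 profiles: 1 has a profitable deviation, 26 do not.)

1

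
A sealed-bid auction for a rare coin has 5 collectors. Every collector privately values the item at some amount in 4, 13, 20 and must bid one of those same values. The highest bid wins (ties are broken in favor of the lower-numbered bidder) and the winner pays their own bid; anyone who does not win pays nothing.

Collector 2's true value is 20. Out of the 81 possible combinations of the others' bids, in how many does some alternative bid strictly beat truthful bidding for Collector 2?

Others bid (4, 4, 4, 4): truth gives 0; bid 13 gives 7 > 0. Violating.
Others bid (4, 4, 4, 13): truth gives 0; bid 13 gives 7 > 0. Violating.
Others bid (4, 4, 13, 4): truth gives 0; bid 13 gives 7 > 0. Violating.
Others bid (4, 4, 13, 13): truth gives 0; bid 13 gives 7 > 0. Violating.
Others bid (4, 4, 4, 20): truth gives 0; no alternative beats it.
Others bid (4, 4, 13, 20): truth gives 0; no alternative beats it.
(Checking all 81 profiles: 8 have a profitable deviation, 73 do not.)

8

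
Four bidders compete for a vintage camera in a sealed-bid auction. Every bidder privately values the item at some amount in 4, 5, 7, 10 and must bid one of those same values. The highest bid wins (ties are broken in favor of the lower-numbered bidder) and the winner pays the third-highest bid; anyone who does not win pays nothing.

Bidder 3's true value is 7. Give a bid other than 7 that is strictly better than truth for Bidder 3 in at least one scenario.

10

Suppose Bidder 1 bids 4, Bidder 2 bids 4 and Bidder 4 bids 10.
Bid 7: loses, pays 0, utility 0.
Bid 10: wins, pays 4, utility 7 - 4 = 3.
So bidding 10 beats truth here (3 > 0).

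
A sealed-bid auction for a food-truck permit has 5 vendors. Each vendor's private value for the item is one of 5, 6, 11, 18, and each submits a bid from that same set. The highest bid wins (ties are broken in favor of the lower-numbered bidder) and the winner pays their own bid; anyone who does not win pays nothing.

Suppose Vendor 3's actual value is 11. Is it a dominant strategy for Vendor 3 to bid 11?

Consider the case where Vendor 1 bids 5, Vendor 2 bids 5, Vendor 4 bids 5 and Vendor 5 bids 5.
Truthful bid 11: wins, pays 11, utility 11 - 11 = 0.
Bid 6 instead: wins, pays 6, utility 11 - 6 = 5.
Since 5 > 0, bidding 6 is strictly better here, so truthful bidding is not dominant.

No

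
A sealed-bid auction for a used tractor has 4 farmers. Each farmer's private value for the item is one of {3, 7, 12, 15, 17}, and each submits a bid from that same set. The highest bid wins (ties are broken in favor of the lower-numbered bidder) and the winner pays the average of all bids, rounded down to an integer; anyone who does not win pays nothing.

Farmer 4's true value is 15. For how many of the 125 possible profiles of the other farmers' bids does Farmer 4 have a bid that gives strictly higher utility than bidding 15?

44

Others bid (3, 3, 3): truth gives 9; bid 7 gives 11 > 9. Violating.
Others bid (3, 3, 7): truth gives 8; bid 12 gives 9 > 8. Violating.
Others bid (3, 3, 15): truth gives 0; bid 17 gives 6 > 0. Violating.
Others bid (3, 7, 3): truth gives 8; bid 12 gives 9 > 8. Violating.
Others bid (3, 3, 12): truth gives 7; no alternative beats it.
Others bid (3, 3, 17): truth gives 0; no alternative beats it.
(Checking all 125 profiles: 44 have a profitable deviation, 81 do not.)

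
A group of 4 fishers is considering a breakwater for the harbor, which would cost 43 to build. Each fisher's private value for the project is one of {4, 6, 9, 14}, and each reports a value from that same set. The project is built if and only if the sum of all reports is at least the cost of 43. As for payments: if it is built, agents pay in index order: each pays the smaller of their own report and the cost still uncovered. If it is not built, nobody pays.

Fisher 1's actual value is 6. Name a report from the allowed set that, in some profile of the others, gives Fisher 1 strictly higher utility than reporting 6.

Suppose Fisher 2 reports 14, Fisher 3 reports 14 and Fisher 4 reports 14.
Report 6: project built, pays 6, utility 6 - 6 = 0.
Report 4: project built, pays 4, utility 6 - 4 = 2.
So reporting 4 beats truth here (2 > 0).

4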